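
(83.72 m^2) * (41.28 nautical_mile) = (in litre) 6.4e+09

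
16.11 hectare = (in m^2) 1.611e+05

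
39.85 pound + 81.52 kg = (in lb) 219.6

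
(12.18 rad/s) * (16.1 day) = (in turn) 2.697e+06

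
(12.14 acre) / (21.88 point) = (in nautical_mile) 3437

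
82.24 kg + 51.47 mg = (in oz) 2901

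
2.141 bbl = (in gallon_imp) 74.88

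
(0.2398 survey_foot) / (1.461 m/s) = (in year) 1.586e-09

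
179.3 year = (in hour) 1.571e+06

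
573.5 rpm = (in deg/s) 3441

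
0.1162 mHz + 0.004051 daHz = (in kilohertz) 4.063e-05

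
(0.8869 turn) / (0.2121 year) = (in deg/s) 4.773e-05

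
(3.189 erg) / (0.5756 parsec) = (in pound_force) 4.036e-24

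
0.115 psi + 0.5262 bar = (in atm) 0.5271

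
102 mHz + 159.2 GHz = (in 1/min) 9.552e+12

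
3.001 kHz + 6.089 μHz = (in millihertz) 3.001e+06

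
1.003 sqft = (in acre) 2.303e-05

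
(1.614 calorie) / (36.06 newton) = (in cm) 18.73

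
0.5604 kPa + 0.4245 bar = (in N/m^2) 4.301e+04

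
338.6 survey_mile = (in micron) 5.449e+11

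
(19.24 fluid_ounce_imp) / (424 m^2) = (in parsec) 4.178e-23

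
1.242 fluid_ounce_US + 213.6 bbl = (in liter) 3.396e+04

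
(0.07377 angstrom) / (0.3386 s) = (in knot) 4.235e-11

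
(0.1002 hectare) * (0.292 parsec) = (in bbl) 5.679e+19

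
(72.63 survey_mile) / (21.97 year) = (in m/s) 0.0001687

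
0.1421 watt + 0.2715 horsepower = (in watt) 202.6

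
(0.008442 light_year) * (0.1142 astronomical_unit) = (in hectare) 1.364e+20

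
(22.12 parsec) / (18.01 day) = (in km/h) 1.579e+12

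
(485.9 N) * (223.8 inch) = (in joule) 2762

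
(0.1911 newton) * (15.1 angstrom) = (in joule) 2.886e-10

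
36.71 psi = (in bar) 2.531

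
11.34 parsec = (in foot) 1.148e+18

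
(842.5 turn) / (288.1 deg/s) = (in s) 1053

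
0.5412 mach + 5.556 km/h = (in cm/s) 1.858e+04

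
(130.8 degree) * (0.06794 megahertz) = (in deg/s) 8.887e+06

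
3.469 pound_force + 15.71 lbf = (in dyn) 8.531e+06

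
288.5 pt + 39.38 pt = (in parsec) 3.749e-18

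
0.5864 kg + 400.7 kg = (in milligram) 4.013e+08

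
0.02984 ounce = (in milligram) 845.9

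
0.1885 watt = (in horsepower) 0.0002528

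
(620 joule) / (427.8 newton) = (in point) 4108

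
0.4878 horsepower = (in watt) 363.8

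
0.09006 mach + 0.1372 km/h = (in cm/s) 3070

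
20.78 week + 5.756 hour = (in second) 1.259e+07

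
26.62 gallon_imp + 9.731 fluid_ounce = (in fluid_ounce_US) 4102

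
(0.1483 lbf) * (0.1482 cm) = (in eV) 6.102e+15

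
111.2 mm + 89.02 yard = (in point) 2.311e+05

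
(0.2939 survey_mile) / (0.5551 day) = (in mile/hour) 0.02206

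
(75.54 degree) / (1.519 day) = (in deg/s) 0.0005756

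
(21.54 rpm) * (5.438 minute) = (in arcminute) 2.53e+06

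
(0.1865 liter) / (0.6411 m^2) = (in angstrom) 2.909e+06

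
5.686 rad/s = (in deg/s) 325.8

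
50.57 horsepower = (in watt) 3.771e+04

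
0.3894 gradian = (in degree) 0.3505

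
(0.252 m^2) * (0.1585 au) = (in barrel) 3.758e+10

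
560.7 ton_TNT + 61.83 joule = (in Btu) 2.224e+09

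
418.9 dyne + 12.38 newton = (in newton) 12.38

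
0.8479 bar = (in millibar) 847.9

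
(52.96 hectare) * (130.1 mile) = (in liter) 1.109e+14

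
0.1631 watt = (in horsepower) 0.0002187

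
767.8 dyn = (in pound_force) 0.001726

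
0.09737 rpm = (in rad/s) 0.0102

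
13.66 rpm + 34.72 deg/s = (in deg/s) 116.7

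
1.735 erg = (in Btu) 1.644e-10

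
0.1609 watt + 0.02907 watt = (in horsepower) 0.0002548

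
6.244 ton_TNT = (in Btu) 2.476e+07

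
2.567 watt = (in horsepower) 0.003442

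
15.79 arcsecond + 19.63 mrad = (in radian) 0.01971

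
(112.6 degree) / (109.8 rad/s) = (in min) 0.0002983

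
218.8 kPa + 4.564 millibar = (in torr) 1645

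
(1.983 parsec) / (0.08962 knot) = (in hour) 3.687e+14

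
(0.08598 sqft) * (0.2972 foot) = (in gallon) 0.1912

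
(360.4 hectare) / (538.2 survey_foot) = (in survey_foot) 7.208e+04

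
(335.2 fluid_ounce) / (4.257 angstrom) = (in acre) 5754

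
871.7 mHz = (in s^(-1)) 0.8717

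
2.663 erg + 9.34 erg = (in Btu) 1.138e-09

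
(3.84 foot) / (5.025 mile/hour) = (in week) 8.615e-07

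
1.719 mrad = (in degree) 0.09849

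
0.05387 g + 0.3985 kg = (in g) 398.6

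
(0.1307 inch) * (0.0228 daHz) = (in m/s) 0.0007569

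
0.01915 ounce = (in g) 0.5429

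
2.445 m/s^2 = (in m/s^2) 2.445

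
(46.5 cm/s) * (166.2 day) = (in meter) 6.677e+06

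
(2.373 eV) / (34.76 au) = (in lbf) 1.644e-32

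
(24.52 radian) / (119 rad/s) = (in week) 3.407e-07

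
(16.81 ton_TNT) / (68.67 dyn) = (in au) 684.6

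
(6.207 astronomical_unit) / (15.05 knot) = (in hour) 3.331e+07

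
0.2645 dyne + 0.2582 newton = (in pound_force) 0.05805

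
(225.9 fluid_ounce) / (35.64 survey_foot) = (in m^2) 0.000615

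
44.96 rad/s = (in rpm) 429.3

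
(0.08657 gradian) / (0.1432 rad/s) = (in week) 1.57e-08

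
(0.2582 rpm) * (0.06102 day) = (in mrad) 1.426e+05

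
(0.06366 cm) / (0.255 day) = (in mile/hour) 6.463e-08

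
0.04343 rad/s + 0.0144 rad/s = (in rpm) 0.5522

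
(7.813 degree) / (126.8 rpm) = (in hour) 2.853e-06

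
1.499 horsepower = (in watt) 1118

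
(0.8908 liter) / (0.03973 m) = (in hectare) 2.242e-06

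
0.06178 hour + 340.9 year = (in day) 1.244e+05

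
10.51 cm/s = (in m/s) 0.1051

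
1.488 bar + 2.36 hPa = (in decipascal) 1.49e+06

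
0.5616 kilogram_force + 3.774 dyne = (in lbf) 1.238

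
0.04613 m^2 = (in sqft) 0.4965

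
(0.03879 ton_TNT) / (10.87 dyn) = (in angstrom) 1.493e+22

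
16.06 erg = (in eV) 1.002e+13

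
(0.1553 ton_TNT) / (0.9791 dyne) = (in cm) 6.636e+15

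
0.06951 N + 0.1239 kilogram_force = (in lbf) 0.2888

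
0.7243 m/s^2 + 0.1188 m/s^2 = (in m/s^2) 0.8431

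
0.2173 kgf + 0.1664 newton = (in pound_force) 0.5165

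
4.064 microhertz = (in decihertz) 4.064e-05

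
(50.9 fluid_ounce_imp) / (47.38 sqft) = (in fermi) 3.286e+11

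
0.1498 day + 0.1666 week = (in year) 0.003605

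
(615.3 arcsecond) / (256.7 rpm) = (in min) 1.85e-06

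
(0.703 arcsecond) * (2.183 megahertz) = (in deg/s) 426.3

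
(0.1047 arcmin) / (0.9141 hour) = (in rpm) 8.838e-08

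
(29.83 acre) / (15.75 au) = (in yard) 5.603e-08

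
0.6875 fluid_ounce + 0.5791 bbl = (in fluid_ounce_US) 3114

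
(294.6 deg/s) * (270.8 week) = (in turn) 1.34e+08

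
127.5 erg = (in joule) 1.275e-05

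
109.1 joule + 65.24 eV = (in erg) 1.091e+09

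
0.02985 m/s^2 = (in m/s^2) 0.02985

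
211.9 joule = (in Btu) 0.2008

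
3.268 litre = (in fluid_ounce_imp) 115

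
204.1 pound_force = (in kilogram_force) 92.58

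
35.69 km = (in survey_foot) 1.171e+05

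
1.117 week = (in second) 6.756e+05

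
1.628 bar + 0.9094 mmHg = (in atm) 1.608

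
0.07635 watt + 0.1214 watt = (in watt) 0.1977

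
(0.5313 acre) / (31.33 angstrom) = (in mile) 4.264e+08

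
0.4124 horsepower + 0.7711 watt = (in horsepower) 0.4134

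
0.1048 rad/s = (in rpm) 1.001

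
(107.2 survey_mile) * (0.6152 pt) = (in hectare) 0.003744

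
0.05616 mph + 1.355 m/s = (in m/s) 1.38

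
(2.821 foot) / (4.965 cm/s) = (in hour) 0.004811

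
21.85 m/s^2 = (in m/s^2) 21.85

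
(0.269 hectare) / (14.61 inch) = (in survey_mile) 4.504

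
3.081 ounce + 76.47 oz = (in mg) 2.255e+06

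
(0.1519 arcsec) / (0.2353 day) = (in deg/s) 2.075e-09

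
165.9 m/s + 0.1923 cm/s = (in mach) 0.4872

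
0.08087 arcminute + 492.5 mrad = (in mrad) 492.5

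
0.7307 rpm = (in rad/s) 0.07652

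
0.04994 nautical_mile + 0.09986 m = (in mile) 0.05753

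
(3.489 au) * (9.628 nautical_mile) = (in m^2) 9.307e+15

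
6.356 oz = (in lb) 0.3972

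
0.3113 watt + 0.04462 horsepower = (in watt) 33.58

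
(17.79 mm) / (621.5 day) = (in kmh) 1.193e-09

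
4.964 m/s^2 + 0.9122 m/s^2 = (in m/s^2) 5.876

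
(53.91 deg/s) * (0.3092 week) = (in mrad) 1.76e+08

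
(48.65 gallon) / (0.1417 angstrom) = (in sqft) 1.399e+11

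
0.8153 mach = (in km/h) 999.4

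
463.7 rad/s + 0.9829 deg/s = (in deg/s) 2.657e+04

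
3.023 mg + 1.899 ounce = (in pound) 0.1187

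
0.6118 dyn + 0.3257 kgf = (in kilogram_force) 0.3257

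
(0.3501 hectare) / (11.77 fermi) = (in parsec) 9.64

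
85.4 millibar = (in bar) 0.0854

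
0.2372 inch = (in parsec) 1.953e-19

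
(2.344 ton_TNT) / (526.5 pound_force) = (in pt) 1.187e+10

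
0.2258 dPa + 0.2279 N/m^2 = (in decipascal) 2.505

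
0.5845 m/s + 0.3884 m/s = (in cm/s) 97.29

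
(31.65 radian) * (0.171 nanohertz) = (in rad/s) 5.412e-09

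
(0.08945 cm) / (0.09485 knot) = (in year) 5.813e-10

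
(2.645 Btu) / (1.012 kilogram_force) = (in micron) 2.812e+08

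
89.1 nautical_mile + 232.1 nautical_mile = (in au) 3.976e-06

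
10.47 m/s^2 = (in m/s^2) 10.47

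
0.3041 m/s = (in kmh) 1.095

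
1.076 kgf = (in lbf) 2.372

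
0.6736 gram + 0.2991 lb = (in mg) 1.363e+05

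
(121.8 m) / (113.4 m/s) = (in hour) 0.0002984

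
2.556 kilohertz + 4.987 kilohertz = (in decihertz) 7.543e+04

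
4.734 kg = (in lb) 10.44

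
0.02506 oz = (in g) 0.7104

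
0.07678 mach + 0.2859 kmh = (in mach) 0.07701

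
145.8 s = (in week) 0.0002411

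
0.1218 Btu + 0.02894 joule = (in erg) 1.285e+09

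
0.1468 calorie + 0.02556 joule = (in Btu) 0.0006064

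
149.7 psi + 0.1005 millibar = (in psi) 149.7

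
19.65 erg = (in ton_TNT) 4.696e-16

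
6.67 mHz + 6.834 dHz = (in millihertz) 690.1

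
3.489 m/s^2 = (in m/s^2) 3.489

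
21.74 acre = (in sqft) 9.47e+05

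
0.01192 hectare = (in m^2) 119.2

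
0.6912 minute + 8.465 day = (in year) 0.02319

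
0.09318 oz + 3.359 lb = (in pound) 3.365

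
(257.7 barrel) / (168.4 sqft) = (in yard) 2.864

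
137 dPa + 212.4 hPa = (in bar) 0.2125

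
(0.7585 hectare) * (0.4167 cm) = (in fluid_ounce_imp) 1.112e+06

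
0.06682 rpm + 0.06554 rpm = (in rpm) 0.1324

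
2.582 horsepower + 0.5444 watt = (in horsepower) 2.583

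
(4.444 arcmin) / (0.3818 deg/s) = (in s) 0.194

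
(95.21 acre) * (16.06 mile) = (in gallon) 2.631e+12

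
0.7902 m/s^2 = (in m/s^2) 0.7902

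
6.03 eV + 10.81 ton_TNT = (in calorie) 1.081e+10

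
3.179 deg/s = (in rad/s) 0.05548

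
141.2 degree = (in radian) 2.464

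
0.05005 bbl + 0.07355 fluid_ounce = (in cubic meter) 0.007959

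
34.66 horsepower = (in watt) 2.585e+04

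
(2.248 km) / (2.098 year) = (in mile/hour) 7.6e-05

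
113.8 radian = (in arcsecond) 2.347e+07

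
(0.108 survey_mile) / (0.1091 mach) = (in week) 7.736e-06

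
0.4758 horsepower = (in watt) 354.8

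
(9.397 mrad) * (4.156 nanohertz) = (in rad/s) 3.905e-11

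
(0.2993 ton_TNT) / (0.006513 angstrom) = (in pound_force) 4.322e+20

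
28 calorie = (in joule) 117.2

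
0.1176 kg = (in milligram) 1.176e+05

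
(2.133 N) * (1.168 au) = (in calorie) 8.908e+10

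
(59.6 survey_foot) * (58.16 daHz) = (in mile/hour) 2.363e+04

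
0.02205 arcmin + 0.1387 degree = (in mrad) 2.427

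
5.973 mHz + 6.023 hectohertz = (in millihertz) 6.023e+05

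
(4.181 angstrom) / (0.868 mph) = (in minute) 1.796e-11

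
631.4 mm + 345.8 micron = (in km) 0.0006317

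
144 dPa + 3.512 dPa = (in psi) 0.002139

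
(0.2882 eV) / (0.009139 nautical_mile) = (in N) 2.728e-21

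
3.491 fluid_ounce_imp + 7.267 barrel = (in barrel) 7.268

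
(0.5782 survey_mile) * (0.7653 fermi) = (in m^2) 7.121e-13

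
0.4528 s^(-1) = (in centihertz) 45.28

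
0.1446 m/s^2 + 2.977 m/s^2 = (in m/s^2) 3.122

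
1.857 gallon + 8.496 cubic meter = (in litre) 8503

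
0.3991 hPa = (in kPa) 0.03991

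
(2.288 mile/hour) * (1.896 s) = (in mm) 1939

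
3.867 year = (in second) 1.219e+08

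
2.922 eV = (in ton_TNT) 1.119e-28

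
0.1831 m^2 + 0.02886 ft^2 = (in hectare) 1.858e-05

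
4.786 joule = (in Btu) 0.004536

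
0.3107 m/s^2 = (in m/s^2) 0.3107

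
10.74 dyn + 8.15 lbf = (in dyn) 3.625e+06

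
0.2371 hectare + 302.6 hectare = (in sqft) 3.26e+07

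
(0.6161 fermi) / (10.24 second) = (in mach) 1.767e-19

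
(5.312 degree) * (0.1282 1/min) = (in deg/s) 0.01135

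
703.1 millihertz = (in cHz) 70.31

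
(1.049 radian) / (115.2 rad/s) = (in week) 1.506e-08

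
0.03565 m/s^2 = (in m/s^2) 0.03565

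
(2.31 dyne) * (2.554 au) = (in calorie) 2.109e+06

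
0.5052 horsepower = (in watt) 376.7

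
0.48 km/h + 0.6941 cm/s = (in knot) 0.2727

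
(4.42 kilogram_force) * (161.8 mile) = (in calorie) 2.698e+06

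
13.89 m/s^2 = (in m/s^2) 13.89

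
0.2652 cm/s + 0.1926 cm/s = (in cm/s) 0.4578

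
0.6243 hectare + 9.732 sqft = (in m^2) 6244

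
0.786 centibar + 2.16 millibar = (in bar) 0.01002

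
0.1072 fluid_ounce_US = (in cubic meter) 3.17e-06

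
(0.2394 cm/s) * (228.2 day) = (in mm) 4.72e+07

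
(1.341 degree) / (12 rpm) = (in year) 5.906e-10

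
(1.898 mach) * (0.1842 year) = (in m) 3.754e+09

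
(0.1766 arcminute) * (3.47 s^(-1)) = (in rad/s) 0.0001783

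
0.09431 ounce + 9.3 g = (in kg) 0.01197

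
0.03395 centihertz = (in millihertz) 0.3395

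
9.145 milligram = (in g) 0.009145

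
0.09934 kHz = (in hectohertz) 0.9934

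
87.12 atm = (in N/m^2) 8.827e+06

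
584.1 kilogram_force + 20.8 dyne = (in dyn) 5.728e+08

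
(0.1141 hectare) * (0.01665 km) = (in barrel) 1.195e+05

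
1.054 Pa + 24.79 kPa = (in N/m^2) 2.479e+04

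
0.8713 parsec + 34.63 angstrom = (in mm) 2.689e+19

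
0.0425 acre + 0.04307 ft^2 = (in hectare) 0.0172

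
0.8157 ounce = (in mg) 2.312e+04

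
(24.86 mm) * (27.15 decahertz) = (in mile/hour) 15.1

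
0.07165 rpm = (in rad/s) 0.007503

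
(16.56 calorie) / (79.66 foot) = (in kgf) 0.291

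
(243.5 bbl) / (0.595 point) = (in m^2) 1.844e+05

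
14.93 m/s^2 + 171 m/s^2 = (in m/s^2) 185.9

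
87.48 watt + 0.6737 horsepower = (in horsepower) 0.791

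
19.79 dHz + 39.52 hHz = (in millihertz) 3.954e+06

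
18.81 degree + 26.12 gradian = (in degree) 42.32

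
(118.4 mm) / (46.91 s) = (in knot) 0.004906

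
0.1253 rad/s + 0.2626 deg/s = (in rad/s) 0.1299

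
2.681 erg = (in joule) 2.681e-07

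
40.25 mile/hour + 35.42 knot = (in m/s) 36.21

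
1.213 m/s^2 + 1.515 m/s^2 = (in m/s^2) 2.728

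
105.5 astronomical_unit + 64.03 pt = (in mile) 9.807e+09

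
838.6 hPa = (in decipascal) 8.386e+05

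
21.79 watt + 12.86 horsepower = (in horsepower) 12.89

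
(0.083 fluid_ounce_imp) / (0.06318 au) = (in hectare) 2.495e-20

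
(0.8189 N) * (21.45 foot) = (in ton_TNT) 1.28e-09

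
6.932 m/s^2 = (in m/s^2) 6.932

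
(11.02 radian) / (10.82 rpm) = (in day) 0.0001126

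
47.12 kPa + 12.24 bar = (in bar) 12.71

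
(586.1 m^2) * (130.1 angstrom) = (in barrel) 4.796e-05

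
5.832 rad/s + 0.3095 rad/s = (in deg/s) 351.9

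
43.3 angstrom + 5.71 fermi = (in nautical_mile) 2.338e-12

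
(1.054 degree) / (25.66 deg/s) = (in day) 4.754e-07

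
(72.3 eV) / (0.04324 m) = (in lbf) 6.022e-17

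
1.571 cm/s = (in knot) 0.03054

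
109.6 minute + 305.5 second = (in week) 0.01138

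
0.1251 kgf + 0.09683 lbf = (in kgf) 0.169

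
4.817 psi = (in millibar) 332.1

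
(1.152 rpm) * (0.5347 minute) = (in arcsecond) 7.983e+05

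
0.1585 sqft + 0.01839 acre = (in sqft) 801.2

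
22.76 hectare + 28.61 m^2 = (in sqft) 2.45e+06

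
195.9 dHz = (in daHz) 1.959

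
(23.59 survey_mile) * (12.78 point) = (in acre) 0.0423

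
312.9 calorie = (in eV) 8.171e+21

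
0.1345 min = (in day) 9.34e-05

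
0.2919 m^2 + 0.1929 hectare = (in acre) 0.4767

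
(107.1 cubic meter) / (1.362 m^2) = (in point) 2.229e+05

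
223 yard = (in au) 1.363e-09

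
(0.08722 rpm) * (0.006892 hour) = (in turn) 0.03607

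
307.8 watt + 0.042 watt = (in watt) 307.8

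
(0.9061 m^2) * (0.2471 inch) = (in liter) 5.687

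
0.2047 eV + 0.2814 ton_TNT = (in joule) 1.177e+09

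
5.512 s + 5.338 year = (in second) 1.683e+08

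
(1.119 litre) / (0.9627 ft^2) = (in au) 8.363e-14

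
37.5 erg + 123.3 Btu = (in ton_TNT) 3.109e-05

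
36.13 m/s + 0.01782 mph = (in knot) 70.25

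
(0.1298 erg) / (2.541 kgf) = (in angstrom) 5.209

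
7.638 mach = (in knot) 5055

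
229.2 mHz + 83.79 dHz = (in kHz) 0.008608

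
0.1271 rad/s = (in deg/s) 7.282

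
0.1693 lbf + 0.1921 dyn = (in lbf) 0.1693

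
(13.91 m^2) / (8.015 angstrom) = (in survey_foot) 5.694e+10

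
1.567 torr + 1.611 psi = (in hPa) 113.2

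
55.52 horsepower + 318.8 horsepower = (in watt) 2.791e+05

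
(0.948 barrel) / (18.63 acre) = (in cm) 0.0001999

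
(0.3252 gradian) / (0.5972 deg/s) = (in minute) 0.008168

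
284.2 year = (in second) 8.963e+09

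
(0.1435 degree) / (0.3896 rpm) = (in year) 1.947e-09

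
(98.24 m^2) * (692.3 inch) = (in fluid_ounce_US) 5.841e+07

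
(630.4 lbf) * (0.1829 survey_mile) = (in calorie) 1.973e+05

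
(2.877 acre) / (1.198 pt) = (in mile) 1.712e+04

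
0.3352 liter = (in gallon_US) 0.08855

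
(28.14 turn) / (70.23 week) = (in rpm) 3.975e-05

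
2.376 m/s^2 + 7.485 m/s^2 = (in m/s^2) 9.861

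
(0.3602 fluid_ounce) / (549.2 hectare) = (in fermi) 1940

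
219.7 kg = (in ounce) 7750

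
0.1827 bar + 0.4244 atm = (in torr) 459.6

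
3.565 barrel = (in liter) 566.8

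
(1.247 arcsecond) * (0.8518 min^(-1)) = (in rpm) 8.196e-07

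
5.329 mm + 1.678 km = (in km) 1.678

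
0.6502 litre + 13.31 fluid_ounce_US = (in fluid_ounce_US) 35.3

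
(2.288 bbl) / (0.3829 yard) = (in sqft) 11.18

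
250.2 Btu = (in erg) 2.64e+12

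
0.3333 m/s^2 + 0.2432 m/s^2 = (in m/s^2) 0.5765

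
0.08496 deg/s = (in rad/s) 0.001483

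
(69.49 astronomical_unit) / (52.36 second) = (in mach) 5.831e+08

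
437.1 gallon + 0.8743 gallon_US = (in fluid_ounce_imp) 5.835e+04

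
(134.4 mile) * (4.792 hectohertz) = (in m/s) 1.036e+08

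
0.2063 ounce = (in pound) 0.01289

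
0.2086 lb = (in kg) 0.09462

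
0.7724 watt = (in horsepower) 0.001036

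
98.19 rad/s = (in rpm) 937.6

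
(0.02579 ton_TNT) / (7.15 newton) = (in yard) 1.65e+07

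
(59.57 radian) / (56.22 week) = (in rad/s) 1.752e-06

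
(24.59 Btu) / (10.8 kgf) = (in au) 1.637e-09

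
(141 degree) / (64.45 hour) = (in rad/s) 1.061e-05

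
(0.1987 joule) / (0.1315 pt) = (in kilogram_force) 436.8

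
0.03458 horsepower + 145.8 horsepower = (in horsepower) 145.8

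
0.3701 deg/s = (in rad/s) 0.006459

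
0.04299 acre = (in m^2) 174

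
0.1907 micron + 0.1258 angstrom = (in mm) 0.0001907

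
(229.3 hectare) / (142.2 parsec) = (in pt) 1.481e-09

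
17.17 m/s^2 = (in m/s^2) 17.17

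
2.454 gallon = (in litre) 9.289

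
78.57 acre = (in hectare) 31.8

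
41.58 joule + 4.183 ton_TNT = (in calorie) 4.183e+09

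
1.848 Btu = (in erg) 1.95e+10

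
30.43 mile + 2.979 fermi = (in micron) 4.897e+10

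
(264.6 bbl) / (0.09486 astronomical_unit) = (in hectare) 2.964e-13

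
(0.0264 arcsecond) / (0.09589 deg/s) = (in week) 1.264e-10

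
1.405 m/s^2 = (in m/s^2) 1.405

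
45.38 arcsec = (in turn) 3.502e-05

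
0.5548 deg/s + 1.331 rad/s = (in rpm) 12.8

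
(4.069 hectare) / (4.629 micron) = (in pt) 2.492e+13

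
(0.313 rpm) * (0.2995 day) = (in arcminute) 2.916e+06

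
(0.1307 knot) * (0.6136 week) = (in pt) 7.073e+07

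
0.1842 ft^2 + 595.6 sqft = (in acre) 0.01368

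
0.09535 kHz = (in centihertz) 9535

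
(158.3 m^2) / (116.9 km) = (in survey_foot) 0.004443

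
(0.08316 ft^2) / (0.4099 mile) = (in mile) 7.277e-09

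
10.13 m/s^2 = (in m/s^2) 10.13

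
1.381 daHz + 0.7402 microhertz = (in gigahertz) 1.381e-08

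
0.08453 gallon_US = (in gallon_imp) 0.07039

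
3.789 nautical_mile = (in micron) 7.017e+09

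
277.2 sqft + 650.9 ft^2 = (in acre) 0.02131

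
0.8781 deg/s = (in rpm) 0.1464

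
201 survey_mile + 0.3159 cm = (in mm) 3.235e+08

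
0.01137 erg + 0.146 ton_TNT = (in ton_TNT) 0.146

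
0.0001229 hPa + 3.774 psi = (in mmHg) 195.2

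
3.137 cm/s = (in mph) 0.07017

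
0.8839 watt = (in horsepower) 0.001185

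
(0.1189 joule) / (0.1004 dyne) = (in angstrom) 1.184e+15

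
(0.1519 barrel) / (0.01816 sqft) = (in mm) 1.431e+04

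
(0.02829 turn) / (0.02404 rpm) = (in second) 70.61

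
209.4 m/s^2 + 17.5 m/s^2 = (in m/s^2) 226.9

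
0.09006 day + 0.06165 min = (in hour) 2.162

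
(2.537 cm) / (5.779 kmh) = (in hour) 4.39e-06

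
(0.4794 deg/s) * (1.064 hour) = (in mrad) 3.205e+04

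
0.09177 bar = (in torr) 68.83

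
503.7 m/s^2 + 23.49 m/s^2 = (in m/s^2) 527.2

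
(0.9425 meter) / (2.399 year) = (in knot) 2.422e-08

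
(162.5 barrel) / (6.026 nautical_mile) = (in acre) 5.72e-07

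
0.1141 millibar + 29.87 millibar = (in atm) 0.02959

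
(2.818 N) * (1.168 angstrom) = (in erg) 0.003291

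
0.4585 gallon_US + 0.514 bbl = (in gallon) 22.05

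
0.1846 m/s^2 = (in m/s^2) 0.1846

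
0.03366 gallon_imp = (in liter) 0.153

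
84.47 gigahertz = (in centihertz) 8.447e+12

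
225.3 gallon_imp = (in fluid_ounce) 3.463e+04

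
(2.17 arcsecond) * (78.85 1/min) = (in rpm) 0.000132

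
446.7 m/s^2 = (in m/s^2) 446.7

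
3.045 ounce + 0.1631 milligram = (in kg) 0.08632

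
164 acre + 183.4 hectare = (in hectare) 249.8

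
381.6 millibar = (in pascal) 3.816e+04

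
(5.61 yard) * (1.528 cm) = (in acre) 1.937e-05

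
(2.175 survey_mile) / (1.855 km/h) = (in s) 6793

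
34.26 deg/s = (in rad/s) 0.5979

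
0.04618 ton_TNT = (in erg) 1.932e+15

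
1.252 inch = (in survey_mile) 1.976e-05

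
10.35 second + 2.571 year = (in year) 2.571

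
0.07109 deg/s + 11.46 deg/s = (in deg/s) 11.53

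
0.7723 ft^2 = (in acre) 1.773e-05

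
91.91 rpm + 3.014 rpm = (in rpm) 94.92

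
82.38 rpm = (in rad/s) 8.627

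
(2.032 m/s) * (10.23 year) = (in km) 6.556e+05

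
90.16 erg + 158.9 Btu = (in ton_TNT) 4.007e-05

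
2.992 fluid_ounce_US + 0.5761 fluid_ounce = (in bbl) 0.0006637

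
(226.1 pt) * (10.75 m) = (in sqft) 9.23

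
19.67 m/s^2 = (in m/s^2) 19.67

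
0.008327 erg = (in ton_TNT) 1.99e-19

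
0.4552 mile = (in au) 4.897e-09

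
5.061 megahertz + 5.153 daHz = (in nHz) 5.061e+15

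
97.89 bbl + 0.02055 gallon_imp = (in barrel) 97.89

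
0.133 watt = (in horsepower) 0.0001784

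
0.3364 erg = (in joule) 3.364e-08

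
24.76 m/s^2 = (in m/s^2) 24.76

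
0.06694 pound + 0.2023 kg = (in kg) 0.2327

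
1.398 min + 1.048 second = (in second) 84.93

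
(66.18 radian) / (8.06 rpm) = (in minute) 1.307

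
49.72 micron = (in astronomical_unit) 3.324e-16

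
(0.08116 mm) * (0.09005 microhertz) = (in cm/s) 7.308e-10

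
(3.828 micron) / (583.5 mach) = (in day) 2.23e-16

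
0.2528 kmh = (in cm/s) 7.022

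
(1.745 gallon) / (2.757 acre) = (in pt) 0.001678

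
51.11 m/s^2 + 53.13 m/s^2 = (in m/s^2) 104.2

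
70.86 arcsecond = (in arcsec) 70.86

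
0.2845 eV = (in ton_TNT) 1.089e-29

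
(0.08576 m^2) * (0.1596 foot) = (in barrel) 0.02624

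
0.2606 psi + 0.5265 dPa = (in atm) 0.01773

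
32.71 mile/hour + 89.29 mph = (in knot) 106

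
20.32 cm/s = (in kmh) 0.7315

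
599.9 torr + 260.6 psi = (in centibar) 1877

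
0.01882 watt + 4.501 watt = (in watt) 4.52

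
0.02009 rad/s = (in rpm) 0.1918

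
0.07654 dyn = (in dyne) 0.07654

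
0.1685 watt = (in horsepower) 0.000226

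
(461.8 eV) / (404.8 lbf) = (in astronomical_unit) 2.747e-31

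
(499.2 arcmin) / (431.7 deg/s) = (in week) 3.187e-08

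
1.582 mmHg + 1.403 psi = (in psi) 1.434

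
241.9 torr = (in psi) 4.678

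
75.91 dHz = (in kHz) 0.007591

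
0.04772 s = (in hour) 1.326e-05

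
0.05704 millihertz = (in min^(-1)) 0.003422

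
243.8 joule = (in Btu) 0.2311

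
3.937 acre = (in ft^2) 1.715e+05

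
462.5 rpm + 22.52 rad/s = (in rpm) 677.6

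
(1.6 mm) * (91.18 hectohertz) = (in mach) 0.04285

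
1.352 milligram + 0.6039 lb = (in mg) 2.739e+05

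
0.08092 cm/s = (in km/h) 0.002913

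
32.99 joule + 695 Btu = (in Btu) 695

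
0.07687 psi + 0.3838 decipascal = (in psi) 0.07688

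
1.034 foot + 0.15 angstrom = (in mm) 315.2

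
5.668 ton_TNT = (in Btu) 2.248e+07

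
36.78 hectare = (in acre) 90.89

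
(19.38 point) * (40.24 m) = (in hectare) 2.751e-05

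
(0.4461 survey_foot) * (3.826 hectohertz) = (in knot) 101.1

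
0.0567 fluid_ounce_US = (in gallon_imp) 0.0003688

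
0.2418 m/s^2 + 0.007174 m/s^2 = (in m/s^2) 0.249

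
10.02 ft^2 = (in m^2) 0.9309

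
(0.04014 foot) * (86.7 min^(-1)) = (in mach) 5.192e-05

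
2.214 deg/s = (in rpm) 0.369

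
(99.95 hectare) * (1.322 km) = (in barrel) 8.311e+09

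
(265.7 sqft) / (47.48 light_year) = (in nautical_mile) 2.967e-20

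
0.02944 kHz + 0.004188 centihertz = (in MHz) 2.944e-05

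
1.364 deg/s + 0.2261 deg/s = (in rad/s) 0.02775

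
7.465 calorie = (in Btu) 0.0296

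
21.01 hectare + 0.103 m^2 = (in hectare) 21.01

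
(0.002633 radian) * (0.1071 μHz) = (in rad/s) 2.82e-10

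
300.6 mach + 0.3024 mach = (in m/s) 1.025e+05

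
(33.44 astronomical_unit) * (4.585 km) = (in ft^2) 2.469e+17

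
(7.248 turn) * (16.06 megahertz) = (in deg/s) 4.191e+10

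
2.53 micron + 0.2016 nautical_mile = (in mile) 0.232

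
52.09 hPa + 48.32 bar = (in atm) 47.74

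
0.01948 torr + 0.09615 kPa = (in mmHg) 0.7407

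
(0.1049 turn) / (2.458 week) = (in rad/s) 4.434e-07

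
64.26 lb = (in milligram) 2.915e+07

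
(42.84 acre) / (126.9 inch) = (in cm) 5.379e+06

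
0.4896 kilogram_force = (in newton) 4.801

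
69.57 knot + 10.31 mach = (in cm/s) 3.546e+05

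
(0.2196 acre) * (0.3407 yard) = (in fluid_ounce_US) 9.362e+06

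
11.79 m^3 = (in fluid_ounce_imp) 4.149e+05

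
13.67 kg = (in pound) 30.14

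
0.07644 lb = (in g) 34.67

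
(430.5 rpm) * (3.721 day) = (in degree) 8.304e+08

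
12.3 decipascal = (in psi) 0.0001784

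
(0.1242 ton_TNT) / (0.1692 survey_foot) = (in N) 1.008e+10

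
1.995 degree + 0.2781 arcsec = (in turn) 0.005542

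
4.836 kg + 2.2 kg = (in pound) 15.51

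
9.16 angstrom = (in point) 2.597e-06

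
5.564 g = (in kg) 0.005564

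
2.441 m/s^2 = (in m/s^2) 2.441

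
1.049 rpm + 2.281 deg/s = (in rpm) 1.429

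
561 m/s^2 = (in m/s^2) 561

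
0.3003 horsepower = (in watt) 223.9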